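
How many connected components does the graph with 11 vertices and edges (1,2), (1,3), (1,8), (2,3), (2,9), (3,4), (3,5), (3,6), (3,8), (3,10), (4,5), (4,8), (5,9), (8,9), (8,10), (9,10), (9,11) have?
2 (components: {1, 2, 3, 4, 5, 6, 8, 9, 10, 11}, {7})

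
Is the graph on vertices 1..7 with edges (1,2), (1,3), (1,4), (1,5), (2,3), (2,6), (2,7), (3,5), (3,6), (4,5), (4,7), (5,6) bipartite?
No (odd cycle of length 3: 5 -> 1 -> 4 -> 5)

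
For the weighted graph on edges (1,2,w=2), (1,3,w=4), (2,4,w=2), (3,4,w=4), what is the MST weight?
8 (MST edges: (1,2,w=2), (1,3,w=4), (2,4,w=2); sum of weights 2 + 4 + 2 = 8)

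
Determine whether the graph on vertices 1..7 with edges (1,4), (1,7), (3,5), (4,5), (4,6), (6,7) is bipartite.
Yes. Partition: {1, 2, 5, 6}, {3, 4, 7}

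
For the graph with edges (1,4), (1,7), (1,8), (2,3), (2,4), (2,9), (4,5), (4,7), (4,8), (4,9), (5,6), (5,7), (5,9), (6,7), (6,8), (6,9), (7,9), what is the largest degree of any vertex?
6 (attained at vertex 4)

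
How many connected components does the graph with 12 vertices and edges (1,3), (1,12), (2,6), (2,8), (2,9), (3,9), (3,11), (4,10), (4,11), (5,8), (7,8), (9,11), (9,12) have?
1 (components: {1, 2, 3, 4, 5, 6, 7, 8, 9, 10, 11, 12})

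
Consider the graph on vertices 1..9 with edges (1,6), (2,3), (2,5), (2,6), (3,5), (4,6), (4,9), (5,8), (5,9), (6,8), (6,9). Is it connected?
No, it has 2 components: {1, 2, 3, 4, 5, 6, 8, 9}, {7}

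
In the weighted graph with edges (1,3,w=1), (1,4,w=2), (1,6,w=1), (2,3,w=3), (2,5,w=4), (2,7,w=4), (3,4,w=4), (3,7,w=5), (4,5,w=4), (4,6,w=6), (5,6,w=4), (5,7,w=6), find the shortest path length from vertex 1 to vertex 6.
1 (path: 1 -> 6; weights 1 = 1)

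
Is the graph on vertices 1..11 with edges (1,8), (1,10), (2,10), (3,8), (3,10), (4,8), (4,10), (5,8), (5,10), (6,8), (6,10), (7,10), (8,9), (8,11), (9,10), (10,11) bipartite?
Yes. Partition: {1, 2, 3, 4, 5, 6, 7, 9, 11}, {8, 10}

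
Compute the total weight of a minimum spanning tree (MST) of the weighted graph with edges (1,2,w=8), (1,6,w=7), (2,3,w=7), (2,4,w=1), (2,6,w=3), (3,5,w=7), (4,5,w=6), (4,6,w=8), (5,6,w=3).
21 (MST edges: (1,6,w=7), (2,3,w=7), (2,4,w=1), (2,6,w=3), (5,6,w=3); sum of weights 7 + 7 + 1 + 3 + 3 = 21)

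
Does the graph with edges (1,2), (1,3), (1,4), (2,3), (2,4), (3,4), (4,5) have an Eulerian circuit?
No (4 vertices have odd degree: {1, 2, 3, 5}; Eulerian circuit requires 0)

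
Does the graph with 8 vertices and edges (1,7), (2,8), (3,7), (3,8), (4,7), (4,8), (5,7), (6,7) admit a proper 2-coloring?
Yes. Partition: {1, 2, 3, 4, 5, 6}, {7, 8}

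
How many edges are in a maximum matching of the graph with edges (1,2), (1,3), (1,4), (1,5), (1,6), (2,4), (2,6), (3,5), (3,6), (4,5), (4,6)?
3 (matching: (1,5), (2,4), (3,6); upper bound floor(n/2) = floor(6/2) = 3)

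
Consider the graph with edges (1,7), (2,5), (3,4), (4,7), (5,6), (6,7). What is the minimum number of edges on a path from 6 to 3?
3 (path: 6 -> 7 -> 4 -> 3, 3 edges)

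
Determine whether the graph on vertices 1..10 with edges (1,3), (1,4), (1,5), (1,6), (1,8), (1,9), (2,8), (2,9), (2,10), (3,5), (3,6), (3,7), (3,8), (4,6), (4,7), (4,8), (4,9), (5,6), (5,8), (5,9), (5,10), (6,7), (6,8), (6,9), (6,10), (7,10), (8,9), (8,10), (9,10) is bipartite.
No (odd cycle of length 3: 6 -> 1 -> 3 -> 6)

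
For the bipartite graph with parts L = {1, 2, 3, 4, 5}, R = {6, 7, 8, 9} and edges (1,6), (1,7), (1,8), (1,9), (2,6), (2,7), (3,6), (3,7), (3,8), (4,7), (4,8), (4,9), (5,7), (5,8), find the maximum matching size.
4 (matching: (1,9), (2,7), (3,6), (4,8); upper bound min(|L|,|R|) = min(5,4) = 4)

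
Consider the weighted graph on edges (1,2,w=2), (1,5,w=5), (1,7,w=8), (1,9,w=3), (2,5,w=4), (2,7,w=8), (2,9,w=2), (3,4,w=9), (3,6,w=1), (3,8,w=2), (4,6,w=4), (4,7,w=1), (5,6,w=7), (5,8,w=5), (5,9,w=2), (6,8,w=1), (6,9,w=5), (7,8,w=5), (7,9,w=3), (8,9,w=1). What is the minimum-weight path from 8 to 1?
4 (path: 8 -> 9 -> 1; weights 1 + 3 = 4)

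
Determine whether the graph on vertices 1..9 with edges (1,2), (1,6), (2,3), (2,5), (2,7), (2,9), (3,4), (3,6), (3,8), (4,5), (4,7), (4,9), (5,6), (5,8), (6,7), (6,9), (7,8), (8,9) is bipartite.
Yes. Partition: {1, 3, 5, 7, 9}, {2, 4, 6, 8}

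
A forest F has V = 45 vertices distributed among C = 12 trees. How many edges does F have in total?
33 (Each of the 12 component trees on V_i vertices has V_i - 1 edges; summing gives V - C = 45 - 12 = 33)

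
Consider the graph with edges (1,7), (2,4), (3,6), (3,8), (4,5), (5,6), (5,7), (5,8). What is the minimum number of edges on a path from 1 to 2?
4 (path: 1 -> 7 -> 5 -> 4 -> 2, 4 edges)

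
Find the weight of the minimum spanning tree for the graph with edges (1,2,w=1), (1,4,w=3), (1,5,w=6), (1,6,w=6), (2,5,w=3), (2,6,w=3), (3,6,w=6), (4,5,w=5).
16 (MST edges: (1,2,w=1), (1,4,w=3), (2,5,w=3), (2,6,w=3), (3,6,w=6); sum of weights 1 + 3 + 3 + 3 + 6 = 16)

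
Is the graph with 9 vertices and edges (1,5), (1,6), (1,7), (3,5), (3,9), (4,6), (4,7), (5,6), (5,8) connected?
No, it has 2 components: {1, 3, 4, 5, 6, 7, 8, 9}, {2}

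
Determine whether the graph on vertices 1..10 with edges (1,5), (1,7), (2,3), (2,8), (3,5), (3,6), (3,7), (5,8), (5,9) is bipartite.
Yes. Partition: {1, 3, 4, 8, 9, 10}, {2, 5, 6, 7}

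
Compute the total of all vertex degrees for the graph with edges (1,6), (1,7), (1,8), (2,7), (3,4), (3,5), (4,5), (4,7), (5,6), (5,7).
20 (handshake: sum of degrees = 2|E| = 2 x 10 = 20)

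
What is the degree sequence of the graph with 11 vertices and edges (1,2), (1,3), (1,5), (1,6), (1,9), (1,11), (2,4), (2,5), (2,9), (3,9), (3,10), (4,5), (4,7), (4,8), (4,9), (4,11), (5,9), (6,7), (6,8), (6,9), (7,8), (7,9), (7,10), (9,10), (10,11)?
[8, 6, 6, 5, 4, 4, 4, 4, 3, 3, 3] (degrees: deg(1)=6, deg(2)=4, deg(3)=3, deg(4)=6, deg(5)=4, deg(6)=4, deg(7)=5, deg(8)=3, deg(9)=8, deg(10)=4, deg(11)=3)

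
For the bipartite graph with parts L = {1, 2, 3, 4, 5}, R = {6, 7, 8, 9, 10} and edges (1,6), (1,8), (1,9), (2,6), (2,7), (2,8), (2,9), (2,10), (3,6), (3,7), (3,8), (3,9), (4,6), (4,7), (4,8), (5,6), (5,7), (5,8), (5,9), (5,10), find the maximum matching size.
5 (matching: (1,9), (2,10), (3,8), (4,7), (5,6); upper bound min(|L|,|R|) = min(5,5) = 5)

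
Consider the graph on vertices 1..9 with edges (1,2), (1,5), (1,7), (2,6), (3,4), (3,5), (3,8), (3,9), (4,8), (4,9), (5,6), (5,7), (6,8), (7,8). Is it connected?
Yes (BFS from 1 visits [1, 2, 5, 7, 6, 3, 8, 4, 9] — all 9 vertices reached)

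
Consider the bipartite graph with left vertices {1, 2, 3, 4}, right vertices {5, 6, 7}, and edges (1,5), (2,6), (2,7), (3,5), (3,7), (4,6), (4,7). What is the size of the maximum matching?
3 (matching: (1,5), (2,7), (4,6); upper bound min(|L|,|R|) = min(4,3) = 3)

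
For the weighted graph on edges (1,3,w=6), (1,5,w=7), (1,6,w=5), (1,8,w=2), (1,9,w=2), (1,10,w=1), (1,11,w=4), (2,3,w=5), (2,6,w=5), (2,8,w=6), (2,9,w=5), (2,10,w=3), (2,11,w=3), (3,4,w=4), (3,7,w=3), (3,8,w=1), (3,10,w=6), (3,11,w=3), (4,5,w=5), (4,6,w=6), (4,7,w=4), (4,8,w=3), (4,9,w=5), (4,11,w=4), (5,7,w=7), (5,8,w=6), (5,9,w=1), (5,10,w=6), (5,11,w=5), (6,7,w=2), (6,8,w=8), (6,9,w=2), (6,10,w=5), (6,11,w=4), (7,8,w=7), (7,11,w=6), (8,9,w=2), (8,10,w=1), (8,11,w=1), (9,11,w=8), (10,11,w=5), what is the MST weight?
17 (MST edges: (1,9,w=2), (1,10,w=1), (2,10,w=3), (3,8,w=1), (4,8,w=3), (5,9,w=1), (6,7,w=2), (6,9,w=2), (8,10,w=1), (8,11,w=1); sum of weights 2 + 1 + 3 + 1 + 3 + 1 + 2 + 2 + 1 + 1 = 17)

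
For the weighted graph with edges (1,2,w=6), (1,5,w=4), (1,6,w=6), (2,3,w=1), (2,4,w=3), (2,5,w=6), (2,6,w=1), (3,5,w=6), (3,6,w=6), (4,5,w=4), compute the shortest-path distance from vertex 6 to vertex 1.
6 (path: 6 -> 1; weights 6 = 6)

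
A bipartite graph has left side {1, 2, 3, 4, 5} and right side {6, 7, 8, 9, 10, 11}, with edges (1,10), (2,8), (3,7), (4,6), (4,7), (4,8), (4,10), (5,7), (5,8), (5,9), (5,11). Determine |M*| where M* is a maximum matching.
5 (matching: (1,10), (2,8), (3,7), (4,6), (5,11); upper bound min(|L|,|R|) = min(5,6) = 5)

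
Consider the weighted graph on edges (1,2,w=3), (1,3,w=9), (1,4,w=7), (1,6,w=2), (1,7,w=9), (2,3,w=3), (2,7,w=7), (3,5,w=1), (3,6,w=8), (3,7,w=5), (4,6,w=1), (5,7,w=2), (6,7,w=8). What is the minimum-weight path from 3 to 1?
6 (path: 3 -> 2 -> 1; weights 3 + 3 = 6)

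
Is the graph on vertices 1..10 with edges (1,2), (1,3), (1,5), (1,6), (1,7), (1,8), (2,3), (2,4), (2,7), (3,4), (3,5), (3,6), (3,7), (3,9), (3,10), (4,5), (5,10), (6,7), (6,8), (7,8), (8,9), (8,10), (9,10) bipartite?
No (odd cycle of length 3: 5 -> 1 -> 3 -> 5)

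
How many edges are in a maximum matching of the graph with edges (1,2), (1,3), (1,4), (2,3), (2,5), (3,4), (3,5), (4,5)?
2 (matching: (2,3), (4,5); upper bound floor(n/2) = floor(5/2) = 2)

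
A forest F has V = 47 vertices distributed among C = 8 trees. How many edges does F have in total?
39 (Each of the 8 component trees on V_i vertices has V_i - 1 edges; summing gives V - C = 47 - 8 = 39)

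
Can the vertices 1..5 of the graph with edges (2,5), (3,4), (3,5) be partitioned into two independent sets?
Yes. Partition: {1, 2, 3}, {4, 5}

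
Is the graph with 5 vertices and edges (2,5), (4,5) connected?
No, it has 3 components: {1}, {2, 4, 5}, {3}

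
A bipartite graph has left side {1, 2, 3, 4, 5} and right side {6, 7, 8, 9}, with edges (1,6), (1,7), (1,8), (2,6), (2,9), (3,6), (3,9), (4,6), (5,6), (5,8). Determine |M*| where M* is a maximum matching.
4 (matching: (1,7), (2,9), (3,6), (5,8); upper bound min(|L|,|R|) = min(5,4) = 4)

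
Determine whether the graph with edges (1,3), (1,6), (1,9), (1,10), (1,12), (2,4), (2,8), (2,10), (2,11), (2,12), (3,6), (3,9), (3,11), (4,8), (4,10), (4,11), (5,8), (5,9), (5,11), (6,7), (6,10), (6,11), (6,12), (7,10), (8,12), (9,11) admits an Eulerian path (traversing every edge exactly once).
No (4 vertices have odd degree: {1, 2, 5, 10}; Eulerian path requires 0 or 2)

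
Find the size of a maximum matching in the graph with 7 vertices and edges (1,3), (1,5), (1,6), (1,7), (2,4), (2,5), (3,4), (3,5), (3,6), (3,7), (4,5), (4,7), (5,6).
3 (matching: (1,5), (3,6), (4,7); upper bound floor(n/2) = floor(7/2) = 3)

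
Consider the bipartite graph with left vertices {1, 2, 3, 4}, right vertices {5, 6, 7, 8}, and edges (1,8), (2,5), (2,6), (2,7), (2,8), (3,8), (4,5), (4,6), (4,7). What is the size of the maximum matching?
3 (matching: (1,8), (2,7), (4,6); upper bound min(|L|,|R|) = min(4,4) = 4)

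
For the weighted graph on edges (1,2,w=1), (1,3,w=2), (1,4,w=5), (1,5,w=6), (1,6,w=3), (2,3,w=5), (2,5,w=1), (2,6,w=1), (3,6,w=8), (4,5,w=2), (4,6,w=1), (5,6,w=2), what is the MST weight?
6 (MST edges: (1,2,w=1), (1,3,w=2), (2,5,w=1), (2,6,w=1), (4,6,w=1); sum of weights 1 + 2 + 1 + 1 + 1 = 6)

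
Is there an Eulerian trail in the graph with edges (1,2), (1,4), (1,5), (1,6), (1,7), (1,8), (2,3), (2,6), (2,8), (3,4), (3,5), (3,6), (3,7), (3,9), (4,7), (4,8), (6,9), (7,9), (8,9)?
Yes — and in fact it has an Eulerian circuit (the graph is connected and all 9 vertices have even degree)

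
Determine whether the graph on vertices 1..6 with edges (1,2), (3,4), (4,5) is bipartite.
Yes. Partition: {1, 3, 5, 6}, {2, 4}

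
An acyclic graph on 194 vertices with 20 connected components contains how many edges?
174 (Each of the 20 component trees on V_i vertices has V_i - 1 edges; summing gives V - C = 194 - 20 = 174)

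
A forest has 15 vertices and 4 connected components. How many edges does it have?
11 (Each of the 4 component trees on V_i vertices has V_i - 1 edges; summing gives V - C = 15 - 4 = 11)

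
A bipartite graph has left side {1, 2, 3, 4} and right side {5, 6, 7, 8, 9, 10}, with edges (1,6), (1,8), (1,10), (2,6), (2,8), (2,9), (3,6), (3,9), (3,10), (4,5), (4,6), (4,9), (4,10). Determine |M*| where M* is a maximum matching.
4 (matching: (1,10), (2,8), (3,9), (4,6); upper bound min(|L|,|R|) = min(4,6) = 4)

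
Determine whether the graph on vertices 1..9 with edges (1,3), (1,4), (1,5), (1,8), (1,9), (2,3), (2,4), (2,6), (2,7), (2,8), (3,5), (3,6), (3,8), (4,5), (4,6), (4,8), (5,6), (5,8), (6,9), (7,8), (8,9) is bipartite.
No (odd cycle of length 3: 8 -> 1 -> 5 -> 8)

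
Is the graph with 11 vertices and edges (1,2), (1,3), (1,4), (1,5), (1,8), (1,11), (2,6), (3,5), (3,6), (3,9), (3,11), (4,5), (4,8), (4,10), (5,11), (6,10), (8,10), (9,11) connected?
No, it has 2 components: {1, 2, 3, 4, 5, 6, 8, 9, 10, 11}, {7}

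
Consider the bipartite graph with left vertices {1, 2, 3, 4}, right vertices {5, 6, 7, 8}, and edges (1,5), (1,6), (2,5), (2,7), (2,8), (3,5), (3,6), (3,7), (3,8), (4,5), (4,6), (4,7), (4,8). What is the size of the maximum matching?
4 (matching: (1,6), (2,8), (3,7), (4,5); upper bound min(|L|,|R|) = min(4,4) = 4)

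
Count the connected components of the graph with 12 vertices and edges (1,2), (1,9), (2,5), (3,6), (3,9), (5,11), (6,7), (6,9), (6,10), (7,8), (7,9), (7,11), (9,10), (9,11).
3 (components: {1, 2, 3, 5, 6, 7, 8, 9, 10, 11}, {4}, {12})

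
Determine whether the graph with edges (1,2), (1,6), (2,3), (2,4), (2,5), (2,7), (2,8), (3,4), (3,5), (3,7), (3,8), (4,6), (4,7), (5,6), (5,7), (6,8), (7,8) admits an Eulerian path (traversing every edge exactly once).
Yes (the graph is connected and exactly 2 vertices have odd degree: {3, 7}; any Eulerian path must start and end at those)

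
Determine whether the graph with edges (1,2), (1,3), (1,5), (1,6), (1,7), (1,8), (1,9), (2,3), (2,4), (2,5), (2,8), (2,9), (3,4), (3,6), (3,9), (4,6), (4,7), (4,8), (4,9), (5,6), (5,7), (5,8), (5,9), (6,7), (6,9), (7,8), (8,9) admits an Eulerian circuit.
No (4 vertices have odd degree: {1, 3, 7, 9}; Eulerian circuit requires 0)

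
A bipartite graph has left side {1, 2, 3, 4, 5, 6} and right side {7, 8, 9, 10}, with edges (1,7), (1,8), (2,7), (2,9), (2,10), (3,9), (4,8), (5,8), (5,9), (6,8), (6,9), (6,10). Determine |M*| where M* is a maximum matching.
4 (matching: (1,8), (2,7), (3,9), (6,10); upper bound min(|L|,|R|) = min(6,4) = 4)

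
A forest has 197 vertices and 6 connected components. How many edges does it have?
191 (Each of the 6 component trees on V_i vertices has V_i - 1 edges; summing gives V - C = 197 - 6 = 191)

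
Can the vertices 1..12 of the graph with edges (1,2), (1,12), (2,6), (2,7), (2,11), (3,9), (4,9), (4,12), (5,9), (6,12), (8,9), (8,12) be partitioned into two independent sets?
Yes. Partition: {1, 3, 4, 5, 6, 7, 8, 10, 11}, {2, 9, 12}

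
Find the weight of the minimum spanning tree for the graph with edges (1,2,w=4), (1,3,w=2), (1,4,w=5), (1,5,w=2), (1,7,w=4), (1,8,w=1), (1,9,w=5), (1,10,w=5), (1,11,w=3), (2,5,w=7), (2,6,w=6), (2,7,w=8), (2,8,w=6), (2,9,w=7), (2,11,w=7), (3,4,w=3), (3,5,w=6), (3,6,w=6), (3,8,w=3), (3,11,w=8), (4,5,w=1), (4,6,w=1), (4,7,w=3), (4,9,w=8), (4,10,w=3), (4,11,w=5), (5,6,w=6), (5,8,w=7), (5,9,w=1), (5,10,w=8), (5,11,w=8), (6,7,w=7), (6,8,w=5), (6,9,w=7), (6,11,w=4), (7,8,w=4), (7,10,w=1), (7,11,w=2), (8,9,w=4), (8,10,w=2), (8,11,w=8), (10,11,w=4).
17 (MST edges: (1,2,w=4), (1,3,w=2), (1,5,w=2), (1,8,w=1), (4,5,w=1), (4,6,w=1), (5,9,w=1), (7,10,w=1), (7,11,w=2), (8,10,w=2); sum of weights 4 + 2 + 2 + 1 + 1 + 1 + 1 + 1 + 2 + 2 = 17)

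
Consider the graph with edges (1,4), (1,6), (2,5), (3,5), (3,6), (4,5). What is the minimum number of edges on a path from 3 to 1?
2 (path: 3 -> 6 -> 1, 2 edges)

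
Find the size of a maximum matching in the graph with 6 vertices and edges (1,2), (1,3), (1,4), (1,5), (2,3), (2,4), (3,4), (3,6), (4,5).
3 (matching: (1,2), (3,6), (4,5); upper bound floor(n/2) = floor(6/2) = 3)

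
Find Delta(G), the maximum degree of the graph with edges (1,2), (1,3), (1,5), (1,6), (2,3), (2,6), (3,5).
4 (attained at vertex 1)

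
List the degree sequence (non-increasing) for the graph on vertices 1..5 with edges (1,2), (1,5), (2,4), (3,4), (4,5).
[3, 2, 2, 2, 1] (degrees: deg(1)=2, deg(2)=2, deg(3)=1, deg(4)=3, deg(5)=2)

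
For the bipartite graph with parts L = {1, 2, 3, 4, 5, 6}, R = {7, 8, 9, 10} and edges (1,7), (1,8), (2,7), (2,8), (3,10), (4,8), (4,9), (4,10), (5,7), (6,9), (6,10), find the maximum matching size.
4 (matching: (1,8), (2,7), (3,10), (4,9); upper bound min(|L|,|R|) = min(6,4) = 4)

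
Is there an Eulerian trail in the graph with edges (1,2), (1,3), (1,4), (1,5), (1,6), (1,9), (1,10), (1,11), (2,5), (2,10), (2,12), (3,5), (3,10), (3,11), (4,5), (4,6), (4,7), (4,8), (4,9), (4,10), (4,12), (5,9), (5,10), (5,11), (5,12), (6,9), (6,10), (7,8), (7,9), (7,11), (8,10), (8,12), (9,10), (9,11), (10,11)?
Yes (the graph is connected and exactly 2 vertices have odd degree: {9, 10}; any Eulerian path must start and end at those)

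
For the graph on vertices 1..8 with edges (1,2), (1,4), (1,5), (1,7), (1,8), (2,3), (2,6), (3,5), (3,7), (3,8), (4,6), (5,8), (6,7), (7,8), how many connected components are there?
1 (components: {1, 2, 3, 4, 5, 6, 7, 8})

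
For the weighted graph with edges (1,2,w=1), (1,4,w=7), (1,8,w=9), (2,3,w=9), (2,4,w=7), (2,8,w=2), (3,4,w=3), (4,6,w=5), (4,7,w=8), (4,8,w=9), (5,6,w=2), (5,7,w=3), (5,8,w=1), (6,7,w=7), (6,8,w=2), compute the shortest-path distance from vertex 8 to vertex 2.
2 (path: 8 -> 2; weights 2 = 2)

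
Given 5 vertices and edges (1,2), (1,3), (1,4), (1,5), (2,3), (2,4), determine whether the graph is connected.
Yes (BFS from 1 visits [1, 2, 3, 4, 5] — all 5 vertices reached)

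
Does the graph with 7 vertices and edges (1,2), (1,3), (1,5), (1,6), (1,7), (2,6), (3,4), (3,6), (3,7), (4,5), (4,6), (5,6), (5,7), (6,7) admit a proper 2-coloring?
No (odd cycle of length 3: 6 -> 1 -> 3 -> 6)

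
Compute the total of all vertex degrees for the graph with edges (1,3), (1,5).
4 (handshake: sum of degrees = 2|E| = 2 x 2 = 4)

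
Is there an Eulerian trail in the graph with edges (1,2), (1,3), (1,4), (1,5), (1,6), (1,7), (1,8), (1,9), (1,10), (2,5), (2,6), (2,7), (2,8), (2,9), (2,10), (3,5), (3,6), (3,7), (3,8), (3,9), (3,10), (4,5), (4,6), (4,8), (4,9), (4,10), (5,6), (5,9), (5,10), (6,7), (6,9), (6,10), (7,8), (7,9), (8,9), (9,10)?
No (6 vertices have odd degree: {1, 2, 3, 5, 9, 10}; Eulerian path requires 0 or 2)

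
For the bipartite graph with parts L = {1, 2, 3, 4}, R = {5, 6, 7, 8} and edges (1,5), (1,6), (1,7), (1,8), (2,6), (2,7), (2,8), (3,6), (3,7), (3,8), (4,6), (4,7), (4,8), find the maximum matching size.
4 (matching: (1,5), (2,7), (3,6), (4,8); upper bound min(|L|,|R|) = min(4,4) = 4)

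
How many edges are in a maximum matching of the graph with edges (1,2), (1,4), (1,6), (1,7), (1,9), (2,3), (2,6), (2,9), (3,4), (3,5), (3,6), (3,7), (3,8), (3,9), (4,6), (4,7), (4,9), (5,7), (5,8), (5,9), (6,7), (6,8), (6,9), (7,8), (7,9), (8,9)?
4 (matching: (1,7), (3,4), (5,8), (6,9); upper bound floor(n/2) = floor(9/2) = 4)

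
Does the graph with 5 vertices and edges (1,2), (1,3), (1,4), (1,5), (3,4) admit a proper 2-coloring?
No (odd cycle of length 3: 3 -> 1 -> 4 -> 3)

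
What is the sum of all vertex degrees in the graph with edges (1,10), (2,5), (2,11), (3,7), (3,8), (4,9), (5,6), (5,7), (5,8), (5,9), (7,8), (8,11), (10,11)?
26 (handshake: sum of degrees = 2|E| = 2 x 13 = 26)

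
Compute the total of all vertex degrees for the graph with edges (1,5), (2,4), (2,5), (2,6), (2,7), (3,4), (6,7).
14 (handshake: sum of degrees = 2|E| = 2 x 7 = 14)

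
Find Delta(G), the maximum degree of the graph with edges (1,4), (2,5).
1 (attained at vertices 1, 2, 4, 5)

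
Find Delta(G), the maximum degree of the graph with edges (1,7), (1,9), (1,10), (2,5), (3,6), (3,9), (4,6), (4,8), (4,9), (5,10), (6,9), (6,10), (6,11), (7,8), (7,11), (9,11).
5 (attained at vertices 6, 9)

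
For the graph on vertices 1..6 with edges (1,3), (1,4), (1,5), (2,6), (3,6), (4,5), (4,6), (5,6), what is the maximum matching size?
3 (matching: (1,3), (2,6), (4,5); upper bound floor(n/2) = floor(6/2) = 3)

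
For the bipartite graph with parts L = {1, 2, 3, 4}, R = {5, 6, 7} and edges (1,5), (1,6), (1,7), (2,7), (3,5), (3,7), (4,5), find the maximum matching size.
3 (matching: (1,6), (2,7), (3,5); upper bound min(|L|,|R|) = min(4,3) = 3)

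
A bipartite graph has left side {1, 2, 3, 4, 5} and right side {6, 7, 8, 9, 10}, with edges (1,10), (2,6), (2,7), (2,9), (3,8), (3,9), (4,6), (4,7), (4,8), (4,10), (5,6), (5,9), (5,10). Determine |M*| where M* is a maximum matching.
5 (matching: (1,10), (2,9), (3,8), (4,7), (5,6); upper bound min(|L|,|R|) = min(5,5) = 5)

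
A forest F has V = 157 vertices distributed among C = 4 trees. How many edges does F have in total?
153 (Each of the 4 component trees on V_i vertices has V_i - 1 edges; summing gives V - C = 157 - 4 = 153)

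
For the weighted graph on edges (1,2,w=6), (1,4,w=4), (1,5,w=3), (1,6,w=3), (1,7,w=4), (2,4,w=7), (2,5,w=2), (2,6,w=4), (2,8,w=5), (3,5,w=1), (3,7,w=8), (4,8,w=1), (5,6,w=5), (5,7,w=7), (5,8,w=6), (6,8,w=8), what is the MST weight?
18 (MST edges: (1,4,w=4), (1,5,w=3), (1,6,w=3), (1,7,w=4), (2,5,w=2), (3,5,w=1), (4,8,w=1); sum of weights 4 + 3 + 3 + 4 + 2 + 1 + 1 = 18)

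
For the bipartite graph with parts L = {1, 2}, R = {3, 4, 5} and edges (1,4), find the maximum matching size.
1 (matching: (1,4); upper bound min(|L|,|R|) = min(2,3) = 2)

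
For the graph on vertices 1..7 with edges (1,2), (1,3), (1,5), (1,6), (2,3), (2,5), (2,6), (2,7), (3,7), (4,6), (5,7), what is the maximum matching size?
3 (matching: (1,6), (2,3), (5,7); upper bound floor(n/2) = floor(7/2) = 3)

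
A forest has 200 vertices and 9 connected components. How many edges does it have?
191 (Each of the 9 component trees on V_i vertices has V_i - 1 edges; summing gives V - C = 200 - 9 = 191)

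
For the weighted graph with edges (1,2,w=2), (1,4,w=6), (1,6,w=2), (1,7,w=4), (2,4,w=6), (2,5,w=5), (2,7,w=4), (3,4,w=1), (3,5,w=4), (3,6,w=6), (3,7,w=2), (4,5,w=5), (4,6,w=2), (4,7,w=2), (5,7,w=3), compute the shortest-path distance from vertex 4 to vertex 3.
1 (path: 4 -> 3; weights 1 = 1)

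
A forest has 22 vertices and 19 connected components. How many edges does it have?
3 (Each of the 19 component trees on V_i vertices has V_i - 1 edges; summing gives V - C = 22 - 19 = 3)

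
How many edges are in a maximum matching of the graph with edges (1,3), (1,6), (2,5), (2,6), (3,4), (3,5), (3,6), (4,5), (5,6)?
3 (matching: (1,3), (2,6), (4,5); upper bound floor(n/2) = floor(6/2) = 3)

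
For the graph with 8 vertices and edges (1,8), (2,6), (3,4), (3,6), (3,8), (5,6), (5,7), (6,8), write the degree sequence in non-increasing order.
[4, 3, 3, 2, 1, 1, 1, 1] (degrees: deg(1)=1, deg(2)=1, deg(3)=3, deg(4)=1, deg(5)=2, deg(6)=4, deg(7)=1, deg(8)=3)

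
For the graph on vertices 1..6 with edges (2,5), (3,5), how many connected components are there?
4 (components: {1}, {2, 3, 5}, {4}, {6})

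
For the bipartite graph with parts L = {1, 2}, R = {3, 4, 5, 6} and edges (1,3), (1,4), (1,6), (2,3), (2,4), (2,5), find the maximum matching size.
2 (matching: (1,6), (2,5); upper bound min(|L|,|R|) = min(2,4) = 2)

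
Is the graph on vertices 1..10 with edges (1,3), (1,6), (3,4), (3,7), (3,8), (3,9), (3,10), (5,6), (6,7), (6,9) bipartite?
Yes. Partition: {1, 2, 4, 5, 7, 8, 9, 10}, {3, 6}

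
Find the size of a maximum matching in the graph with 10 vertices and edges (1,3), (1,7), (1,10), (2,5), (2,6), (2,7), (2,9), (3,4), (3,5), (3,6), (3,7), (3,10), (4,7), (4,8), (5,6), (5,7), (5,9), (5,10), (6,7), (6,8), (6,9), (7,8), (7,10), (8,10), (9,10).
5 (matching: (1,7), (2,9), (3,10), (4,8), (5,6); upper bound floor(n/2) = floor(10/2) = 5)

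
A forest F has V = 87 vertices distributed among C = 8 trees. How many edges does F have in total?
79 (Each of the 8 component trees on V_i vertices has V_i - 1 edges; summing gives V - C = 87 - 8 = 79)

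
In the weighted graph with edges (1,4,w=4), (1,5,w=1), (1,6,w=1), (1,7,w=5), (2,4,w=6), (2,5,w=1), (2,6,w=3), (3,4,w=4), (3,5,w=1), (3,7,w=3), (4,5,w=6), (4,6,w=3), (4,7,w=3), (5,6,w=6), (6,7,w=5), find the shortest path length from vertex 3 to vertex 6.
3 (path: 3 -> 5 -> 1 -> 6; weights 1 + 1 + 1 = 3)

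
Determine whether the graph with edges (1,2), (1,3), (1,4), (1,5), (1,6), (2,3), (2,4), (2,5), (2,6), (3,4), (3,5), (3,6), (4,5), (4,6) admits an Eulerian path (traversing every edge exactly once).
No (4 vertices have odd degree: {1, 2, 3, 4}; Eulerian path requires 0 or 2)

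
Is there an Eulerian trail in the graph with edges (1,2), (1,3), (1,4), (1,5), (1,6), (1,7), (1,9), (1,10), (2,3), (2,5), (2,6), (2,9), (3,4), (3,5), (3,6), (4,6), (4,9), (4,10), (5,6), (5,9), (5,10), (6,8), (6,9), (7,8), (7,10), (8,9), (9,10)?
No (8 vertices have odd degree: {2, 3, 4, 6, 7, 8, 9, 10}; Eulerian path requires 0 or 2)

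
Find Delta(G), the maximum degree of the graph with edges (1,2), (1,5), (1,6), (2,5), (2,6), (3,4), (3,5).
3 (attained at vertices 1, 2, 5)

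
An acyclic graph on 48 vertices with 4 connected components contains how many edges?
44 (Each of the 4 component trees on V_i vertices has V_i - 1 edges; summing gives V - C = 48 - 4 = 44)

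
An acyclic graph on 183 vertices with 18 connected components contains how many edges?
165 (Each of the 18 component trees on V_i vertices has V_i - 1 edges; summing gives V - C = 183 - 18 = 165)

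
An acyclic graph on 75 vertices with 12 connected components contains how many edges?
63 (Each of the 12 component trees on V_i vertices has V_i - 1 edges; summing gives V - C = 75 - 12 = 63)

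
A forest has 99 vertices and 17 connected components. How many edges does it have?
82 (Each of the 17 component trees on V_i vertices has V_i - 1 edges; summing gives V - C = 99 - 17 = 82)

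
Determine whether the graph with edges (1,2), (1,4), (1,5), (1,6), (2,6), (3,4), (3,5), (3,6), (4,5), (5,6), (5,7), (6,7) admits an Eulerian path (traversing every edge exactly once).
No (4 vertices have odd degree: {3, 4, 5, 6}; Eulerian path requires 0 or 2)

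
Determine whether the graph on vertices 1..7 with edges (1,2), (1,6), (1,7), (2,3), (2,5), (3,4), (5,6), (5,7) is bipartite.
Yes. Partition: {1, 3, 5}, {2, 4, 6, 7}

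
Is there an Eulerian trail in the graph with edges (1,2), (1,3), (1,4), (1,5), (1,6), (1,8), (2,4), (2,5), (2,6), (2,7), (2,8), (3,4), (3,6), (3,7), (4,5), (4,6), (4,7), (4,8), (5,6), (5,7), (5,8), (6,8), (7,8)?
Yes (the graph is connected and exactly 2 vertices have odd degree: {4, 7}; any Eulerian path must start and end at those)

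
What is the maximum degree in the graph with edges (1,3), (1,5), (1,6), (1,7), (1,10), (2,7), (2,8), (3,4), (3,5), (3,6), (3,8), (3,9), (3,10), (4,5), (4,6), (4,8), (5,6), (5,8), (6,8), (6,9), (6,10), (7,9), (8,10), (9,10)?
7 (attained at vertices 3, 6)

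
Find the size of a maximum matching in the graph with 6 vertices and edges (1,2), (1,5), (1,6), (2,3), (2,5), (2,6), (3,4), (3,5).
3 (matching: (1,5), (2,6), (3,4); upper bound floor(n/2) = floor(6/2) = 3)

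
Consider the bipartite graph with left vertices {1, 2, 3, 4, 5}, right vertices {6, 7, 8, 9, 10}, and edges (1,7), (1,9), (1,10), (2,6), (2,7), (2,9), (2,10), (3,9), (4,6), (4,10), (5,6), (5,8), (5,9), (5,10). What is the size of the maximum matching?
5 (matching: (1,10), (2,7), (3,9), (4,6), (5,8); upper bound min(|L|,|R|) = min(5,5) = 5)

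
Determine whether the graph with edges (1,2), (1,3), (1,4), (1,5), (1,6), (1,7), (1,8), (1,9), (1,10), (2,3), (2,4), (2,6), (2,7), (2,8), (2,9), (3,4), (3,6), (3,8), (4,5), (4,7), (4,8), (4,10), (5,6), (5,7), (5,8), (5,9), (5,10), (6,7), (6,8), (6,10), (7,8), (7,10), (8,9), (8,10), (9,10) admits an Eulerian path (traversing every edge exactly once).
No (10 vertices have odd degree: {1, 2, 3, 4, 5, 6, 7, 8, 9, 10}; Eulerian path requires 0 or 2)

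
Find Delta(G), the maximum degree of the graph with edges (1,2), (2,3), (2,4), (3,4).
3 (attained at vertex 2)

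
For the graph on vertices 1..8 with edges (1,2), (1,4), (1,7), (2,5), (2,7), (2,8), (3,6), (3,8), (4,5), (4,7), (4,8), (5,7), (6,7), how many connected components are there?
1 (components: {1, 2, 3, 4, 5, 6, 7, 8})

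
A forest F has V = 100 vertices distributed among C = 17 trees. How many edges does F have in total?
83 (Each of the 17 component trees on V_i vertices has V_i - 1 edges; summing gives V - C = 100 - 17 = 83)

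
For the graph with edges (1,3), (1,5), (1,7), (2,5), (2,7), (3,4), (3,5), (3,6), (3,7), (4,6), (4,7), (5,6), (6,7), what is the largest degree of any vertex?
5 (attained at vertices 3, 7)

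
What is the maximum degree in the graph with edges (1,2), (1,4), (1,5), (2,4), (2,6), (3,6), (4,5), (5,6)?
3 (attained at vertices 1, 2, 4, 5, 6)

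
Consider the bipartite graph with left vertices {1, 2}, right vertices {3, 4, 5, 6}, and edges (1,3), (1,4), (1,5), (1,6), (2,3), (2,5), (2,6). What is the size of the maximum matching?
2 (matching: (1,6), (2,5); upper bound min(|L|,|R|) = min(2,4) = 2)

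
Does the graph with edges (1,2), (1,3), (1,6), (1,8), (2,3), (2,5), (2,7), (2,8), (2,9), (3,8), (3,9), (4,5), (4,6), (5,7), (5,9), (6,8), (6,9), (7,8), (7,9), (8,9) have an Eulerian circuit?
Yes (the graph is connected and all 9 vertices have even degree)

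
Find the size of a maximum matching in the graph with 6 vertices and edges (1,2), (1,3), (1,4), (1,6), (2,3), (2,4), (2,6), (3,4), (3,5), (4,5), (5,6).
3 (matching: (1,6), (2,3), (4,5); upper bound floor(n/2) = floor(6/2) = 3)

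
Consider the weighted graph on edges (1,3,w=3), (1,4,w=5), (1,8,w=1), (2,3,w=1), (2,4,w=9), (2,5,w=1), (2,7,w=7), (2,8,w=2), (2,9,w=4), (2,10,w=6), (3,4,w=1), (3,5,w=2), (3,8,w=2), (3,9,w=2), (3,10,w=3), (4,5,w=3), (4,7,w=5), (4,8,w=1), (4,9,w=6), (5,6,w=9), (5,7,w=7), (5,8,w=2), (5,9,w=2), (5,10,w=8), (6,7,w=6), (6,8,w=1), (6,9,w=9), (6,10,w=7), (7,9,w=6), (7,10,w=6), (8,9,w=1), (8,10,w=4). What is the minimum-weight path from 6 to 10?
5 (path: 6 -> 8 -> 10; weights 1 + 4 = 5)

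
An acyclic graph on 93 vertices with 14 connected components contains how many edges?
79 (Each of the 14 component trees on V_i vertices has V_i - 1 edges; summing gives V - C = 93 - 14 = 79)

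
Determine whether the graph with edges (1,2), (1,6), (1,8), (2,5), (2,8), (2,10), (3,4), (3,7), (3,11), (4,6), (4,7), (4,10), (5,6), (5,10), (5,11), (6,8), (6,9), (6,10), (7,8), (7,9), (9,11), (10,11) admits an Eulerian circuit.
No (4 vertices have odd degree: {1, 3, 9, 10}; Eulerian circuit requires 0)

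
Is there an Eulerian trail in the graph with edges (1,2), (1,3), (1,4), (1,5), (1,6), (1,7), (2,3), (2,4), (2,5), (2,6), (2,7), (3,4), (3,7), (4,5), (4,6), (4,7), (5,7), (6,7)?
Yes — and in fact it has an Eulerian circuit (the graph is connected and all 7 vertices have even degree)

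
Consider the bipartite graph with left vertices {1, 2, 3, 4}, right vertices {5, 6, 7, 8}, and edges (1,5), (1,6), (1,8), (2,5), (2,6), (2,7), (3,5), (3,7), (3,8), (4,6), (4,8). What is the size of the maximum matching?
4 (matching: (1,8), (2,7), (3,5), (4,6); upper bound min(|L|,|R|) = min(4,4) = 4)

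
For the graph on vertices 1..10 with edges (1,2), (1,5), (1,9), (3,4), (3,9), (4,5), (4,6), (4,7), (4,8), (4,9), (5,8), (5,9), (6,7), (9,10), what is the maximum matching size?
5 (matching: (1,2), (3,4), (5,8), (6,7), (9,10); upper bound floor(n/2) = floor(10/2) = 5)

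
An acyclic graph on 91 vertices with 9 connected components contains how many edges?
82 (Each of the 9 component trees on V_i vertices has V_i - 1 edges; summing gives V - C = 91 - 9 = 82)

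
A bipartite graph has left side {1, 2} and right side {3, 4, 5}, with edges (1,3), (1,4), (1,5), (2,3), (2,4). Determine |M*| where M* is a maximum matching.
2 (matching: (1,5), (2,4); upper bound min(|L|,|R|) = min(2,3) = 2)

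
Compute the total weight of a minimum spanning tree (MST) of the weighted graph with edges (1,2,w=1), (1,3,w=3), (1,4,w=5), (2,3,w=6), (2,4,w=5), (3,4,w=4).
8 (MST edges: (1,2,w=1), (1,3,w=3), (3,4,w=4); sum of weights 1 + 3 + 4 = 8)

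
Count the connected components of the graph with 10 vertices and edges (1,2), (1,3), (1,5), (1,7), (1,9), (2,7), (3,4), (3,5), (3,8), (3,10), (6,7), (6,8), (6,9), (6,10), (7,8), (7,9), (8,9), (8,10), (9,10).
1 (components: {1, 2, 3, 4, 5, 6, 7, 8, 9, 10})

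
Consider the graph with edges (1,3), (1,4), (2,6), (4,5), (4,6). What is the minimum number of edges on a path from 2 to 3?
4 (path: 2 -> 6 -> 4 -> 1 -> 3, 4 edges)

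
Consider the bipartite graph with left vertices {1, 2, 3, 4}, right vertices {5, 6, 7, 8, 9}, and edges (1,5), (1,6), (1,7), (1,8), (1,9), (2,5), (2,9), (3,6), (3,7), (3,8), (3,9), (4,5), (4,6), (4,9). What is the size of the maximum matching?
4 (matching: (1,7), (2,9), (3,8), (4,6); upper bound min(|L|,|R|) = min(4,5) = 4)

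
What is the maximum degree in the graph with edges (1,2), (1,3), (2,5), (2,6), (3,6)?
3 (attained at vertex 2)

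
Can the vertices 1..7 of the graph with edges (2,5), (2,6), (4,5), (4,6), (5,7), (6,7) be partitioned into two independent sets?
Yes. Partition: {1, 2, 3, 4, 7}, {5, 6}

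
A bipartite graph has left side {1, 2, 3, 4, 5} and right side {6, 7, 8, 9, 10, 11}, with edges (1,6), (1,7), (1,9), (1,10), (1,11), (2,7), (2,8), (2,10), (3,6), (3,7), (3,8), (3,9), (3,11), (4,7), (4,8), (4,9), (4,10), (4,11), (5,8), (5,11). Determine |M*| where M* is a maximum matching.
5 (matching: (1,11), (2,10), (3,9), (4,7), (5,8); upper bound min(|L|,|R|) = min(5,6) = 5)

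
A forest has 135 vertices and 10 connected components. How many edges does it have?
125 (Each of the 10 component trees on V_i vertices has V_i - 1 edges; summing gives V - C = 135 - 10 = 125)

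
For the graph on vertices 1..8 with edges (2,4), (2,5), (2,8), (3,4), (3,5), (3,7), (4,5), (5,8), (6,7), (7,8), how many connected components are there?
2 (components: {1}, {2, 3, 4, 5, 6, 7, 8})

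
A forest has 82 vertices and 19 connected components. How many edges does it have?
63 (Each of the 19 component trees on V_i vertices has V_i - 1 edges; summing gives V - C = 82 - 19 = 63)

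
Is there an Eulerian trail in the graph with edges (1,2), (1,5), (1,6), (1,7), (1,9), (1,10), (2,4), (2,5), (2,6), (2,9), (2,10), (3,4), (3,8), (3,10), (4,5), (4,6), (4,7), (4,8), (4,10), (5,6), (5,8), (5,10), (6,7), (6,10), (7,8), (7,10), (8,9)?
No (6 vertices have odd degree: {3, 4, 7, 8, 9, 10}; Eulerian path requires 0 or 2)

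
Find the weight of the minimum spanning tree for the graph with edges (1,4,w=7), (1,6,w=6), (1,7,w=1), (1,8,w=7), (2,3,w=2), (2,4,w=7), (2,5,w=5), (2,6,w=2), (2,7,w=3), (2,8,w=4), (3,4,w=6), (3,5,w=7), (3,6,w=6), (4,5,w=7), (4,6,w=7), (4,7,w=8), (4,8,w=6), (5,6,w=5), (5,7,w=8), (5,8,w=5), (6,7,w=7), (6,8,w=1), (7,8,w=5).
20 (MST edges: (1,7,w=1), (2,3,w=2), (2,5,w=5), (2,6,w=2), (2,7,w=3), (3,4,w=6), (6,8,w=1); sum of weights 1 + 2 + 5 + 2 + 3 + 6 + 1 = 20)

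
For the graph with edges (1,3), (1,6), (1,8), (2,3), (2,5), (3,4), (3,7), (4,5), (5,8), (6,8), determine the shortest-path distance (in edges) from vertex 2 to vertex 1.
2 (path: 2 -> 3 -> 1, 2 edges)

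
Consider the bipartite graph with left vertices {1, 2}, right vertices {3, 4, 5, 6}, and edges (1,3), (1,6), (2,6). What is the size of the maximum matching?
2 (matching: (1,3), (2,6); upper bound min(|L|,|R|) = min(2,4) = 2)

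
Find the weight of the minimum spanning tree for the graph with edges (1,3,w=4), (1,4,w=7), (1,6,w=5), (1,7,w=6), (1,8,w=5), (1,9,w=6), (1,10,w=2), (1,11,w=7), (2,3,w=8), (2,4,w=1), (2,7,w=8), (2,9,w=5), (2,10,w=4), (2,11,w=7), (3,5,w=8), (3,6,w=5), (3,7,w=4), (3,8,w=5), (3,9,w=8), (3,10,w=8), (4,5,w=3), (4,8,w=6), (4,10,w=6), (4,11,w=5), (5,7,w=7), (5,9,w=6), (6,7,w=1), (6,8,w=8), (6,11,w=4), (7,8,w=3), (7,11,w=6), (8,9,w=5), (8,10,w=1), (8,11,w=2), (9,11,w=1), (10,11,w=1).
21 (MST edges: (1,3,w=4), (1,10,w=2), (2,4,w=1), (2,10,w=4), (4,5,w=3), (6,7,w=1), (7,8,w=3), (8,10,w=1), (9,11,w=1), (10,11,w=1); sum of weights 4 + 2 + 1 + 4 + 3 + 1 + 3 + 1 + 1 + 1 = 21)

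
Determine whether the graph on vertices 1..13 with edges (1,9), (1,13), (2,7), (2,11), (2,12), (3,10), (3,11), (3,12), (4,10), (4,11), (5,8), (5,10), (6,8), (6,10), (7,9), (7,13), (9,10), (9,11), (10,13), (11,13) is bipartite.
Yes. Partition: {1, 7, 8, 10, 11, 12}, {2, 3, 4, 5, 6, 9, 13}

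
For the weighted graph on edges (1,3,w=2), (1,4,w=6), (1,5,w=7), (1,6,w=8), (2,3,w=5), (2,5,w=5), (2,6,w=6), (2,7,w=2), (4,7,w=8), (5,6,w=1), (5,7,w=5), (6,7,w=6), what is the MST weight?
21 (MST edges: (1,3,w=2), (1,4,w=6), (2,3,w=5), (2,5,w=5), (2,7,w=2), (5,6,w=1); sum of weights 2 + 6 + 5 + 5 + 2 + 1 = 21)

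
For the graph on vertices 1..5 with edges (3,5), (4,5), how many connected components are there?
3 (components: {1}, {2}, {3, 4, 5})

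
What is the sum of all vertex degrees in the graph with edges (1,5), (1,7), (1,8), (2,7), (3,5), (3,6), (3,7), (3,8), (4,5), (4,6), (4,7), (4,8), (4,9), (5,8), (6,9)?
30 (handshake: sum of degrees = 2|E| = 2 x 15 = 30)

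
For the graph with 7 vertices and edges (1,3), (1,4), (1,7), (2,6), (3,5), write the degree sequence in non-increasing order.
[3, 2, 1, 1, 1, 1, 1] (degrees: deg(1)=3, deg(2)=1, deg(3)=2, deg(4)=1, deg(5)=1, deg(6)=1, deg(7)=1)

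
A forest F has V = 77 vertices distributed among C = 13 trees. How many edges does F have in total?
64 (Each of the 13 component trees on V_i vertices has V_i - 1 edges; summing gives V - C = 77 - 13 = 64)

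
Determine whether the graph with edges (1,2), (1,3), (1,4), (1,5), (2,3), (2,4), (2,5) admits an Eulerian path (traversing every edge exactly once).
Yes — and in fact it has an Eulerian circuit (the graph is connected and all 5 vertices have even degree)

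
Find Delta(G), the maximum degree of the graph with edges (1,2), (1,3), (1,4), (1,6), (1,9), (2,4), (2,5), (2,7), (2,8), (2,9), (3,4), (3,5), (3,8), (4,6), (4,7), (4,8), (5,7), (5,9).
6 (attained at vertices 2, 4)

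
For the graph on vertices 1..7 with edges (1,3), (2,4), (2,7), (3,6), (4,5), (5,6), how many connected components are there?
1 (components: {1, 2, 3, 4, 5, 6, 7})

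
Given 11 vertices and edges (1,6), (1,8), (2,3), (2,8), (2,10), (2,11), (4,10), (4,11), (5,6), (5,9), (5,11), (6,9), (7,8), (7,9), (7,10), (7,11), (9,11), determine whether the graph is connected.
Yes (BFS from 1 visits [1, 6, 8, 5, 9, 2, 7, 11, 3, 10, 4] — all 11 vertices reached)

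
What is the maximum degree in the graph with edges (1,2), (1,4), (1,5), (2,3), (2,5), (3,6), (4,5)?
3 (attained at vertices 1, 2, 5)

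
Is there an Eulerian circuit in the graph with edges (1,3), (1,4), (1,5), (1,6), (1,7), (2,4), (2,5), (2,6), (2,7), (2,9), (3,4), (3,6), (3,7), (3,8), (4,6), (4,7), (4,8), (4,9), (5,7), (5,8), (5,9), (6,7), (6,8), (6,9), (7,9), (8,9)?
No (8 vertices have odd degree: {1, 2, 3, 4, 5, 6, 7, 8}; Eulerian circuit requires 0)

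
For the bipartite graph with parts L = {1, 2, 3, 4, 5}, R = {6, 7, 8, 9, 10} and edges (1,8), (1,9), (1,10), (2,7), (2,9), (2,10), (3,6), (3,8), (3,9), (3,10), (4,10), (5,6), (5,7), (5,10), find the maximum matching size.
5 (matching: (1,9), (2,7), (3,8), (4,10), (5,6); upper bound min(|L|,|R|) = min(5,5) = 5)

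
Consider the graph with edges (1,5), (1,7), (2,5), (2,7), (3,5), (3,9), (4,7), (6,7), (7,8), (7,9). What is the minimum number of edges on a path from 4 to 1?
2 (path: 4 -> 7 -> 1, 2 edges)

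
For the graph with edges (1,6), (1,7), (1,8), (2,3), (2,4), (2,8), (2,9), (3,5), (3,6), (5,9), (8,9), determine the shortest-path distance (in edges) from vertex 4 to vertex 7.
4 (path: 4 -> 2 -> 8 -> 1 -> 7, 4 edges)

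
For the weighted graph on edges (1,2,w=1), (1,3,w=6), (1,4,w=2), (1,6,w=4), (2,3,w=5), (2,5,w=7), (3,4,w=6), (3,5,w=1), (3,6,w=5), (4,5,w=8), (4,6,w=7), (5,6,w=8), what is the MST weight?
13 (MST edges: (1,2,w=1), (1,4,w=2), (1,6,w=4), (2,3,w=5), (3,5,w=1); sum of weights 1 + 2 + 4 + 5 + 1 = 13)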